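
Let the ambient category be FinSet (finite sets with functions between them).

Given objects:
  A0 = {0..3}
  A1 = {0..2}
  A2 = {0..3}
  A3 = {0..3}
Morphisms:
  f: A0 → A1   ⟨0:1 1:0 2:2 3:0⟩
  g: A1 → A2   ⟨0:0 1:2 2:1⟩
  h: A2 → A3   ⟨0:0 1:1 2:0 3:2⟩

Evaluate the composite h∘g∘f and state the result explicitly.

  0 f→1 g→2 h→0
  1 f→0 g→0 h→0
  2 f→2 g→1 h→1
  3 f→0 g→0 h→0
composite: ⟨0:0 1:0 2:1 3:0⟩

Answer: ⟨0:0 1:0 2:1 3:0⟩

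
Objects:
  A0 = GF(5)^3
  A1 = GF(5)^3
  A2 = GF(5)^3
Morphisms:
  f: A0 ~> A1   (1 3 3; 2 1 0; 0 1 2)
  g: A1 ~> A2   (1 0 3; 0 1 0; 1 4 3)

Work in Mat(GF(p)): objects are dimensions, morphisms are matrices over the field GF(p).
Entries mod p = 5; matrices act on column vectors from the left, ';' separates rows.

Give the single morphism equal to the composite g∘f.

  e0=[1,0,0] f~>[1,2,0] g~>[1,2,4]
  e1=[0,1,0] f~>[3,1,1] g~>[1,1,0]
  e2=[0,0,1] f~>[3,0,2] g~>[4,0,4]
result: (1 1 4; 2 1 0; 4 0 4)

Answer: (1 1 4; 2 1 0; 4 0 4)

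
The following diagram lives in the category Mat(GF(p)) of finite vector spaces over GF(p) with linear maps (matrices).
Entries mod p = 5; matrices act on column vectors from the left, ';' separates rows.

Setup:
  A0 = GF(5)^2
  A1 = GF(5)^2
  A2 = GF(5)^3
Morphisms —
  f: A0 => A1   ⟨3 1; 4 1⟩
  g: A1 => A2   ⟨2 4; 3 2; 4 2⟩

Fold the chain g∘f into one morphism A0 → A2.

Answer: ⟨2 1; 2 0; 0 1⟩

Derivation:
  e0=[1,0] f=>[3,4] g=>[2,2,0]
  e1=[0,1] f=>[1,1] g=>[1,0,1]
⟦path⟧: ⟨2 1; 2 0; 0 1⟩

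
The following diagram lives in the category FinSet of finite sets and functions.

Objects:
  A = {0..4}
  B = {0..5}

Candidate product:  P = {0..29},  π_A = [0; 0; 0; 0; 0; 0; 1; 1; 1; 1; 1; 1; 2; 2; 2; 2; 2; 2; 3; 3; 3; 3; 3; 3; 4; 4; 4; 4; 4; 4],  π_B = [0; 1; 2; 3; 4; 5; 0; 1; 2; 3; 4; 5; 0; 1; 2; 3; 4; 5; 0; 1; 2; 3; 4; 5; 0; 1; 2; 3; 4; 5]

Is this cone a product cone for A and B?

|A|·|B| = 5·6 = 30;  |P| = 30
Check the pairing map k ↦ (π_A(k), π_B(k)):
  0 : (0,0)
  1 : (0,1)
  2 : (0,2)
  3 : (0,3)
  4 : (0,4)
  5 : (0,5)
  6 : (1,0)
  7 : (1,1)
  8 : (1,2)
  9 : (1,3)
  10 : (1,4)
  11 : (1,5)
  12 : (2,0)
  13 : (2,1)
  14 : (2,2)
  15 : (2,3)
  16 : (2,4)
  17 : (2,5)
  18 : (3,0)
  19 : (3,1)
  20 : (3,2)
  21 : (3,3)
  22 : (3,4)
  23 : (3,5)
  24 : (4,0)
  25 : (4,1)
  26 : (4,2)
  27 : (4,3)
  28 : (4,4)
  29 : (4,5)
distinct pairs in image: 30 / 30 needed
  → bijection onto A×B; projections well-typed.

Answer: VALID PRODUCT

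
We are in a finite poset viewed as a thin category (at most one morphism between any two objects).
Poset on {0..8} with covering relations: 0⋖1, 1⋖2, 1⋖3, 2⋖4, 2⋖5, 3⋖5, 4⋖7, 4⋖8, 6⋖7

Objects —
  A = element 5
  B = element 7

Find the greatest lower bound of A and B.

Answer: A∧B = 2

Work:
{x : x⊑A ∧ x⊑B} = {0,1,2}  (A=5, B=7)
  0 ⊑ 2
  1 ⊑ 2
  2 ⊑ 2
glb = 2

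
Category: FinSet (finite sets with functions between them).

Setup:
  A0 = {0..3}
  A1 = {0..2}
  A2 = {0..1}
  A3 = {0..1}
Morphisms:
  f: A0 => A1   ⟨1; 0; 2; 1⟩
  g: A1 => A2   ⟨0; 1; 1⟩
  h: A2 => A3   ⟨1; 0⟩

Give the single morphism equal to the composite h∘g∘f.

Answer: ⟨0; 1; 0; 0⟩

Work:
  0 f=>1 g=>1 h=>0
  1 f=>0 g=>0 h=>1
  2 f=>2 g=>1 h=>0
  3 f=>1 g=>1 h=>0
⟦path⟧: ⟨0; 1; 0; 0⟩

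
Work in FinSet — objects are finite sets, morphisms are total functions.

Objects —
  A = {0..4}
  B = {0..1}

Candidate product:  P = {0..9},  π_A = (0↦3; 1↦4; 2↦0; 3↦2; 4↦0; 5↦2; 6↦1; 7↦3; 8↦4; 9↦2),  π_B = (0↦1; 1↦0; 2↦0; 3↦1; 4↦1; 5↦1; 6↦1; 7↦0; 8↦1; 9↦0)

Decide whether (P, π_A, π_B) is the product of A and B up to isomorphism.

Answer: NOT A VALID PRODUCT — duplicate pair at indices 3,5

Derivation:
|A|·|B| = 5·2 = 10;  |P| = 10
Check the pairing map k ↦ (π_A(k), π_B(k)):
  0 ↦ (3,1)
  1 ↦ (4,0)
  2 ↦ (0,0)
  3 ↦ (2,1)
  4 ↦ (0,1)
  5 ↦ (2,1)  ✗ repeats pair of k=3
  6 ↦ (1,1)
  7 ↦ (3,0)
  8 ↦ (4,1)
  9 ↦ (2,0)
distinct pairs in image: 9 / 10 needed
  → (2,1) hit at k=3 and k=5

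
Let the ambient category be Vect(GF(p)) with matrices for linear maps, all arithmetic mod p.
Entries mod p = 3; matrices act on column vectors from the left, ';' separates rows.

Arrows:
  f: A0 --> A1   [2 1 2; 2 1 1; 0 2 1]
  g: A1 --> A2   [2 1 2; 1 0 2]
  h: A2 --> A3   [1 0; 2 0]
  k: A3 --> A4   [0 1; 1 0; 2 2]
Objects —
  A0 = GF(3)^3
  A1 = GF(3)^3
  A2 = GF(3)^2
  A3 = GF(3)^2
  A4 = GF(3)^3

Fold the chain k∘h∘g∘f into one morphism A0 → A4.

Answer: [0 2 2; 0 1 1; 0 0 0]

Derivation:
  e0=[1,0,0] f-->[2,2,0] g-->[0,2] h-->[0,0] k-->[0,0,0]
  e1=[0,1,0] f-->[1,1,2] g-->[1,2] h-->[1,2] k-->[2,1,0]
  e2=[0,0,1] f-->[2,1,1] g-->[1,1] h-->[1,2] k-->[2,1,0]
⟦path⟧: [0 2 2; 0 1 1; 0 0 0]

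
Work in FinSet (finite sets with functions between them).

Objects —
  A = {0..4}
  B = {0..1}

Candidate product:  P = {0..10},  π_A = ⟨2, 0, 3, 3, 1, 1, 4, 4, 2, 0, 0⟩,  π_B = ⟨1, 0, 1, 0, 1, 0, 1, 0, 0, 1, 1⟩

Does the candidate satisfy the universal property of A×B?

|A|·|B| = 5·2 = 10;  |P| = 11
  → cardinalities differ; no bijection possible.

Answer: NOT A VALID PRODUCT — |P|=11 ≠ |A|·|B|=10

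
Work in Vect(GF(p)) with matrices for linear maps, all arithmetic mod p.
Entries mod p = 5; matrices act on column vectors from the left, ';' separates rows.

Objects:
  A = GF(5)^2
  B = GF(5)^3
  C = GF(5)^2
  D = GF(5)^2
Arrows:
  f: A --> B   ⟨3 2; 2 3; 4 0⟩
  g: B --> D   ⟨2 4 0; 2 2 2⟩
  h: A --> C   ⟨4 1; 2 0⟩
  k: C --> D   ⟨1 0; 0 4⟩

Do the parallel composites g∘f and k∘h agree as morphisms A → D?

Answer: COMMUTES

Work:
Along f;g (path 1):
  e0=(1,0) f-->(3,2,4) g-->(4,3)
  e1=(0,1) f-->(2,3,0) g-->(1,0)
  ⟦path⟧₁ = ⟨4 1; 3 0⟩
Along h;k (path 2):
  e0=(1,0) h-->(4,2) k-->(4,3)
  e1=(0,1) h-->(1,0) k-->(1,0)
  ⟦path⟧₂ = ⟨4 1; 3 0⟩
Equal? equal; square commutes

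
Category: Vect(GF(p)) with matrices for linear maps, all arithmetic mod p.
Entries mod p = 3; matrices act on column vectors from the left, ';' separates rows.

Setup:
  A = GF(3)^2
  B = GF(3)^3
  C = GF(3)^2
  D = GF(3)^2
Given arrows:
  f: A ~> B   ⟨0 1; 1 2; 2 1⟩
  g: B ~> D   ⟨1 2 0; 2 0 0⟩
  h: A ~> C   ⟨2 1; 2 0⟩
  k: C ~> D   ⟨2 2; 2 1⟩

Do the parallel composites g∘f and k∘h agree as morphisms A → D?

1) trace f;g:
  e0=(1,0) f~>(0,1,2) g~>(2,0)
  e1=(0,1) f~>(1,2,1) g~>(2,2)
  result₁ = ⟨2 2; 0 2⟩
2) trace h;k:
  e0=(1,0) h~>(2,2) k~>(2,0)
  e1=(0,1) h~>(1,0) k~>(2,2)
  result₂ = ⟨2 2; 0 2⟩
Equal? equal; square commutes

Answer: COMMUTES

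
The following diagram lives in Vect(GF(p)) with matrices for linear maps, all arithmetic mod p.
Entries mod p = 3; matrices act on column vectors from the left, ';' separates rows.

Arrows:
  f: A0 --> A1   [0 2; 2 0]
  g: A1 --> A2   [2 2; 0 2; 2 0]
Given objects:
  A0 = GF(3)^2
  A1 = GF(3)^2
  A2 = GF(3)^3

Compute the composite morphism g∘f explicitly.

Answer: [1 1; 1 0; 0 1]

Work:
  e0=(1,0) f-->(0,2) g-->(1,1,0)
  e1=(0,1) f-->(2,0) g-->(1,0,1)
⟦path⟧: [1 1; 1 0; 0 1]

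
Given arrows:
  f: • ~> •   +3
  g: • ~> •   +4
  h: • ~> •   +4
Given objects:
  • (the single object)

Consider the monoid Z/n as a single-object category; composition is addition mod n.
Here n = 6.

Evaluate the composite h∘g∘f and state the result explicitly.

Answer: +5

Work:
  0 +3≡3 +4≡1 +4≡5  (mod 6)
composite: +5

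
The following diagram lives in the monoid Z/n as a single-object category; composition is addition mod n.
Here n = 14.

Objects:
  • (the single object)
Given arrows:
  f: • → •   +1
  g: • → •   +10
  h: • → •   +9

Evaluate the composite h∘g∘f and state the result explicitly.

  0 +1≡1 +10≡11 +9≡6  (mod 14)
⟦path⟧: +6

Answer: +6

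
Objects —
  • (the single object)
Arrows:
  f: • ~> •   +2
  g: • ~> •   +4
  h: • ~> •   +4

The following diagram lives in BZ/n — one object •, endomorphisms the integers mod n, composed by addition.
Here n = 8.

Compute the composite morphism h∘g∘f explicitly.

Answer: +2

Work:
  0 +2≡2 +4≡6 +4≡2  (mod 8)
result: +2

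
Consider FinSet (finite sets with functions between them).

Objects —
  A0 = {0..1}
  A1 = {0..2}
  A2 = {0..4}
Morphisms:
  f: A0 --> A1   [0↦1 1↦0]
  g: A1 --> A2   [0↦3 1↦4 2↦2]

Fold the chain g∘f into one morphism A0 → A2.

  0 f-->1 g-->4
  1 f-->0 g-->3
⟦path⟧: [0↦4 1↦3]

Answer: [0↦4 1↦3]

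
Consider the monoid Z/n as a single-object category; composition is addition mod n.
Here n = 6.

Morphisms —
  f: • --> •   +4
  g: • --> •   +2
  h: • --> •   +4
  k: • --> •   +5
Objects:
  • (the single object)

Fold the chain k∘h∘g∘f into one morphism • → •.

Answer: +3

Derivation:
  0 +4≡4 +2≡0 +4≡4 +5≡3  (mod 6)
result: +3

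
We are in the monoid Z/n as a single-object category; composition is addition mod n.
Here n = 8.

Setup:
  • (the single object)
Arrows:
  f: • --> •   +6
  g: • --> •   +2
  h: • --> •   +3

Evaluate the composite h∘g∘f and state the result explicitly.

Answer: +3

Work:
  0 +6≡6 +2≡0 +3≡3  (mod 8)
composite: +3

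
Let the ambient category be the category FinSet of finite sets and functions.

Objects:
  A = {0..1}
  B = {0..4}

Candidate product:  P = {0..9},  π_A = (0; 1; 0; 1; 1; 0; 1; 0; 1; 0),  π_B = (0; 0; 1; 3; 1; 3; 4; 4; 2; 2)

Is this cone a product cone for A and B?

Answer: VALID PRODUCT

Work:
|A|·|B| = 2·5 = 10;  |P| = 10
Check the pairing map k ↦ (π_A(k), π_B(k)):
  0 : (0,0)
  1 : (1,0)
  2 : (0,1)
  3 : (1,3)
  4 : (1,1)
  5 : (0,3)
  6 : (1,4)
  7 : (0,4)
  8 : (1,2)
  9 : (0,2)
distinct pairs in image: 10 / 10 needed
  → bijection onto A×B; projections well-typed.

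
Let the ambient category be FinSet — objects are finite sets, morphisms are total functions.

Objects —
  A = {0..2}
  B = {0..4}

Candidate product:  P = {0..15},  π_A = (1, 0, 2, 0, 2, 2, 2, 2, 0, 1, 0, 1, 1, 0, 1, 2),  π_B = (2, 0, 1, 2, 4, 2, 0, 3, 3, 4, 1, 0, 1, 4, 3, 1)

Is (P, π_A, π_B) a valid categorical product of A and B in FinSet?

Answer: NOT A VALID PRODUCT — |P|=16 ≠ |A|·|B|=15

Work:
|A|·|B| = 3·5 = 15;  |P| = 16
  → cardinalities differ; no bijection possible.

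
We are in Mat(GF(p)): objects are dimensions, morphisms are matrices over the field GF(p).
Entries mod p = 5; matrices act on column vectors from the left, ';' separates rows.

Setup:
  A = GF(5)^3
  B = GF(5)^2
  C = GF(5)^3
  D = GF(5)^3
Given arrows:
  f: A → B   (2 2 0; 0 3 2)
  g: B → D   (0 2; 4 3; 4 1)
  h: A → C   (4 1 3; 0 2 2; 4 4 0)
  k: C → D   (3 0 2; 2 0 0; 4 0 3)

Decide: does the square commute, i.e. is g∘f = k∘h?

Answer: COMMUTES

Work:
Path 1 = f;g:
  e0=[1,0,0] f→[2,0] g→[0,3,3]
  e1=[0,1,0] f→[2,3] g→[1,2,1]
  e2=[0,0,1] f→[0,2] g→[4,1,2]
  result₁ = (0 1 4; 3 2 1; 3 1 2)
Path 2 = h;k:
  e0=[1,0,0] h→[4,0,4] k→[0,3,3]
  e1=[0,1,0] h→[1,2,4] k→[1,2,1]
  e2=[0,0,1] h→[3,2,0] k→[4,1,2]
  result₂ = (0 1 4; 3 2 1; 3 1 2)
Equal? YES — commutes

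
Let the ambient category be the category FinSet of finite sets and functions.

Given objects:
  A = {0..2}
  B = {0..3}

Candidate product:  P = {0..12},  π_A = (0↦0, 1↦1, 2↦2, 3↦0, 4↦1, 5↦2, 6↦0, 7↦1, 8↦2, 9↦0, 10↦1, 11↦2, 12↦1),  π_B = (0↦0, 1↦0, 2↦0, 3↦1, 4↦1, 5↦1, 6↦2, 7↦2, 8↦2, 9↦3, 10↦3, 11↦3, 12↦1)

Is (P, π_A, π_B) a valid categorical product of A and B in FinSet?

Answer: NOT A VALID PRODUCT — |P|=13 ≠ |A|·|B|=12

Derivation:
|A|·|B| = 3·4 = 12;  |P| = 13
  → cardinalities differ; no bijection possible.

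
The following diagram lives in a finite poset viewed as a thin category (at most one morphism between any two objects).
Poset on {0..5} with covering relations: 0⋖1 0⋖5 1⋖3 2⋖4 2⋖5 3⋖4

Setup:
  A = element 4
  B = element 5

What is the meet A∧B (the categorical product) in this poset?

{x : x≤A ∧ x≤B} = {0,2}  (A=4, B=5)
  maximal lower bounds 0 and 2 are incomparable: neither 0≤2 nor 2≤0
→ no greatest lower bound exists

Answer: NO MEET EXISTS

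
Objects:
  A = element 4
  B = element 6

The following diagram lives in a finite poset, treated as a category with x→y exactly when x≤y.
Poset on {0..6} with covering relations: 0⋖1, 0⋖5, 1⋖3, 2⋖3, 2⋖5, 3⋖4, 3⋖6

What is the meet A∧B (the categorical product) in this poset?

Common predecessors of 4,6: {0,1,2,3}
  0 ≤ 3
  1 ≤ 3
  2 ≤ 3
  3 ≤ 3
glb = 3

Answer: A∧B = 3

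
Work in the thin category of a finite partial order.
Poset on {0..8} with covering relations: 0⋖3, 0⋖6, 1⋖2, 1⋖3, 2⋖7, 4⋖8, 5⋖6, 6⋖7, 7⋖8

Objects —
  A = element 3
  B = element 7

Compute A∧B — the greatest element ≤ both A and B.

Common predecessors of 3,7: {0,1}
  maximal lower bounds 0 and 1 are incomparable: neither 0<=1 nor 1<=0
→ no greatest lower bound exists

Answer: NO MEET EXISTS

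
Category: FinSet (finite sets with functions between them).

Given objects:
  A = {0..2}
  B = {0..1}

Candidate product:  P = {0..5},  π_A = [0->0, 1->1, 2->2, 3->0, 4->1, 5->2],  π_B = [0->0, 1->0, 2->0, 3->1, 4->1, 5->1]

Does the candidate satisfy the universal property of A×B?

Answer: VALID PRODUCT

Derivation:
|A|·|B| = 3·2 = 6;  |P| = 6
Check the pairing map k ↦ (π_A(k), π_B(k)):
  0 -> (0,0)
  1 -> (1,0)
  2 -> (2,0)
  3 -> (0,1)
  4 -> (1,1)
  5 -> (2,1)
distinct pairs in image: 6 / 6 needed
  → bijection onto A×B; projections well-typed.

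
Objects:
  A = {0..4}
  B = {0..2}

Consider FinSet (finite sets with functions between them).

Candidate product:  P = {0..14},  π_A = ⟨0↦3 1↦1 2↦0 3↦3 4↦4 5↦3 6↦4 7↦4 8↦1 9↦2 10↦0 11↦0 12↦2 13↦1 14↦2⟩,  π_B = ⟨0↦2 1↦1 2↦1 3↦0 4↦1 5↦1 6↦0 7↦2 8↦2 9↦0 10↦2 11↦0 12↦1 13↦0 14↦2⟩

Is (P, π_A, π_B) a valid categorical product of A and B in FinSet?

Answer: VALID PRODUCT

Work:
|A|·|B| = 5·3 = 15;  |P| = 15
Check the pairing map k ↦ (π_A(k), π_B(k)):
  0 ↦ (3,2)
  1 ↦ (1,1)
  2 ↦ (0,1)
  3 ↦ (3,0)
  4 ↦ (4,1)
  5 ↦ (3,1)
  6 ↦ (4,0)
  7 ↦ (4,2)
  8 ↦ (1,2)
  9 ↦ (2,0)
  10 ↦ (0,2)
  11 ↦ (0,0)
  12 ↦ (2,1)
  13 ↦ (1,0)
  14 ↦ (2,2)
distinct pairs in image: 15 / 15 needed
  → bijection onto A×B; projections well-typed.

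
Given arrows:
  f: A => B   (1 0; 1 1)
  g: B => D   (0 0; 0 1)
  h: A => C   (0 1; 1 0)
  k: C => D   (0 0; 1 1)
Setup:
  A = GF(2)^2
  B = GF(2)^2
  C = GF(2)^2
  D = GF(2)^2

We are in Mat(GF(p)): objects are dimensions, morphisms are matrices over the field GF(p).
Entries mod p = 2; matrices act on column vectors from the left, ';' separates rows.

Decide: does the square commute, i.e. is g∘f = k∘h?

1) trace f;g:
  e0=⟨1,0⟩ f=>⟨1,1⟩ g=>⟨0,1⟩
  e1=⟨0,1⟩ f=>⟨0,1⟩ g=>⟨0,1⟩
  composite₁ = (0 0; 1 1)
2) trace h;k:
  e0=⟨1,0⟩ h=>⟨0,1⟩ k=>⟨0,1⟩
  e1=⟨0,1⟩ h=>⟨1,0⟩ k=>⟨0,1⟩
  composite₂ = (0 0; 1 1)
Equal? equal; square commutes

Answer: COMMUTES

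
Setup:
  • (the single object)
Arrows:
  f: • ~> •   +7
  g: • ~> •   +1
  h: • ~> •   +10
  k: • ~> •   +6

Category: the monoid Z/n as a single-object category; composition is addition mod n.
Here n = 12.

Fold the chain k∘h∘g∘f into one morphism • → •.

  0 +7≡7 +1≡8 +10≡6 +6≡0  (mod 12)
⟦path⟧: +0

Answer: +0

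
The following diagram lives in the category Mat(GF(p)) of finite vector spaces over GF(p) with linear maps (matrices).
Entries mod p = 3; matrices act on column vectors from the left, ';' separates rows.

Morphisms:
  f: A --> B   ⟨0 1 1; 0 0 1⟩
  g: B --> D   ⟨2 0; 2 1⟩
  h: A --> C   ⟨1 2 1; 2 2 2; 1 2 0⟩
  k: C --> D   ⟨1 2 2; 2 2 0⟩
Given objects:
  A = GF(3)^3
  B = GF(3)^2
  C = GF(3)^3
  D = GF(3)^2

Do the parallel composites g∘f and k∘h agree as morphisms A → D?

Answer: DOES NOT COMMUTE

Trace:
Path 1 = f;g:
  e0=⟨1,0,0⟩ f-->⟨0,0⟩ g-->⟨0,0⟩
  e1=⟨0,1,0⟩ f-->⟨1,0⟩ g-->⟨2,2⟩
  e2=⟨0,0,1⟩ f-->⟨1,1⟩ g-->⟨2,0⟩
  composite₁ = ⟨0 2 2; 0 2 0⟩
Path 2 = h;k:
  e0=⟨1,0,0⟩ h-->⟨1,2,1⟩ k-->⟨1,0⟩
  e1=⟨0,1,0⟩ h-->⟨2,2,2⟩ k-->⟨1,2⟩
  e2=⟨0,0,1⟩ h-->⟨1,2,0⟩ k-->⟨2,0⟩
  composite₂ = ⟨1 1 2; 0 2 0⟩
Equal? differ; not commutative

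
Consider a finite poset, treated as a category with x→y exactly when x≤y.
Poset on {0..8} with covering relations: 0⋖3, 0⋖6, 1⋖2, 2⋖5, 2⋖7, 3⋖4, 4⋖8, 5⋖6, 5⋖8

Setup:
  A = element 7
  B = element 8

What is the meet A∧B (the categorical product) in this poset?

Lower bounds of A=7 and B=8: {1,2}
  1 <= 2
  2 <= 2
glb = 2

Answer: A∧B = 2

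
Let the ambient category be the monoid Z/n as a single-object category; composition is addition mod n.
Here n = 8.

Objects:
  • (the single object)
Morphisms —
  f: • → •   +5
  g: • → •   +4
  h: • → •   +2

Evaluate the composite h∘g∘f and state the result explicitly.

Answer: +3

Work:
  0 +5≡5 +4≡1 +2≡3  (mod 8)
⟦path⟧: +3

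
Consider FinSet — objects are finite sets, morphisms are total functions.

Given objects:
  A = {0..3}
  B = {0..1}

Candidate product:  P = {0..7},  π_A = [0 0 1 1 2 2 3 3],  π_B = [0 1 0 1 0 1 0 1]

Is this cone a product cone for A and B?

Answer: VALID PRODUCT

Work:
|A|·|B| = 4·2 = 8;  |P| = 8
Check the pairing map k ↦ (π_A(k), π_B(k)):
  0 : (0,0)
  1 : (0,1)
  2 : (1,0)
  3 : (1,1)
  4 : (2,0)
  5 : (2,1)
  6 : (3,0)
  7 : (3,1)
distinct pairs in image: 8 / 8 needed
  → bijection onto A×B; projections well-typed.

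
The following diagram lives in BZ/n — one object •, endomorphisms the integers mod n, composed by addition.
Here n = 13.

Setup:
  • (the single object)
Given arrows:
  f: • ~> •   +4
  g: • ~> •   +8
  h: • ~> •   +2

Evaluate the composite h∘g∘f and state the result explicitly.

  0 +4≡4 +8≡12 +2≡1  (mod 13)
⟦path⟧: +1

Answer: +1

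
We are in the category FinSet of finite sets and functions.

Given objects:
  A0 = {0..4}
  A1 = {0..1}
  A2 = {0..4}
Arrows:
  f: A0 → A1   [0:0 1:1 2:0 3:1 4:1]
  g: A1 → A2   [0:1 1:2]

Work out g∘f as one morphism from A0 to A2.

Answer: [0:1 1:2 2:1 3:2 4:2]

Trace:
  0 f→0 g→1
  1 f→1 g→2
  2 f→0 g→1
  3 f→1 g→2
  4 f→1 g→2
⟦path⟧: [0:1 1:2 2:1 3:2 4:2]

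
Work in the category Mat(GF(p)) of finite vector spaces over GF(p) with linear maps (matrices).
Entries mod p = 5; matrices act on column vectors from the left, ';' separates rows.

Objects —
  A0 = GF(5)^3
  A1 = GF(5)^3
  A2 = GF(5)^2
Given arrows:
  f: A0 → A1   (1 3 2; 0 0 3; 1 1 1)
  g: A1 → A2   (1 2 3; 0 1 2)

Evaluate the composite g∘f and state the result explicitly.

Answer: (4 1 1; 2 2 0)

Trace:
  e0=(1,0,0) f→(1,0,1) g→(4,2)
  e1=(0,1,0) f→(3,0,1) g→(1,2)
  e2=(0,0,1) f→(2,3,1) g→(1,0)
⟦path⟧: (4 1 1; 2 2 0)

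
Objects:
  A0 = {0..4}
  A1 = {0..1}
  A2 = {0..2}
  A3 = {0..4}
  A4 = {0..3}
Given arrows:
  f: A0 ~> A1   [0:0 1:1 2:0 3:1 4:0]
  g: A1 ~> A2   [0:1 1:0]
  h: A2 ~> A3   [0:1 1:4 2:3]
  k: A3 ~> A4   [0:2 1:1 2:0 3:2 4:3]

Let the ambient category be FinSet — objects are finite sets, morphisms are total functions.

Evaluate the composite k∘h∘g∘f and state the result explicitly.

  0 f~>0 g~>1 h~>4 k~>3
  1 f~>1 g~>0 h~>1 k~>1
  2 f~>0 g~>1 h~>4 k~>3
  3 f~>1 g~>0 h~>1 k~>1
  4 f~>0 g~>1 h~>4 k~>3
⟦path⟧: [0:3 1:1 2:3 3:1 4:3]

Answer: [0:3 1:1 2:3 3:1 4:3]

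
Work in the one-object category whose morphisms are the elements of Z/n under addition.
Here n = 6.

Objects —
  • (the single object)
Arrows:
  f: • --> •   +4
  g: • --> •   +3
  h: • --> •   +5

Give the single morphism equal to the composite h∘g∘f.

Answer: +0

Derivation:
  0 +4≡4 +3≡1 +5≡0  (mod 6)
⟦path⟧: +0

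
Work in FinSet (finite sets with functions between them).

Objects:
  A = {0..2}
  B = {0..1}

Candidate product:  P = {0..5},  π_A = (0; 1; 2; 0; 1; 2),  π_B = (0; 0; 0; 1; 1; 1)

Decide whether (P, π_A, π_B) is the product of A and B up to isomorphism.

Answer: VALID PRODUCT

Work:
|A|·|B| = 3·2 = 6;  |P| = 6
Check the pairing map k ↦ (π_A(k), π_B(k)):
  0 -> (0,0)
  1 -> (1,0)
  2 -> (2,0)
  3 -> (0,1)
  4 -> (1,1)
  5 -> (2,1)
distinct pairs in image: 6 / 6 needed
  → bijection onto A×B; projections well-typed.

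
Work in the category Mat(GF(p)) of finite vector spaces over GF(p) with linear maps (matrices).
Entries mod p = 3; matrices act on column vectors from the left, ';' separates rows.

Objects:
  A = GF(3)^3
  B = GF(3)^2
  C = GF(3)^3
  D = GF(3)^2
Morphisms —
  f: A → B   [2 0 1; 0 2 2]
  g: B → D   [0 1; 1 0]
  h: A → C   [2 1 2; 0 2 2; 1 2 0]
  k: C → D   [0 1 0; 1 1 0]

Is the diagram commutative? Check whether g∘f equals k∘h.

1) trace f;g:
  e0=(1,0,0) f→(2,0) g→(0,2)
  e1=(0,1,0) f→(0,2) g→(2,0)
  e2=(0,0,1) f→(1,2) g→(2,1)
  result₁ = [0 2 2; 2 0 1]
2) trace h;k:
  e0=(1,0,0) h→(2,0,1) k→(0,2)
  e1=(0,1,0) h→(1,2,2) k→(2,0)
  e2=(0,0,1) h→(2,2,0) k→(2,1)
  result₂ = [0 2 2; 2 0 1]
Equal? equal; square commutes

Answer: COMMUTES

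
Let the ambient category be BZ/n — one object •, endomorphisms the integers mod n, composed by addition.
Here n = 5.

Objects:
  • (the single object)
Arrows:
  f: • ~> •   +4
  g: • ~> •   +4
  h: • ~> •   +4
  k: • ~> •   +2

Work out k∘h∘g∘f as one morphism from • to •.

  0 +4≡4 +4≡3 +4≡2 +2≡4  (mod 5)
result: +4

Answer: +4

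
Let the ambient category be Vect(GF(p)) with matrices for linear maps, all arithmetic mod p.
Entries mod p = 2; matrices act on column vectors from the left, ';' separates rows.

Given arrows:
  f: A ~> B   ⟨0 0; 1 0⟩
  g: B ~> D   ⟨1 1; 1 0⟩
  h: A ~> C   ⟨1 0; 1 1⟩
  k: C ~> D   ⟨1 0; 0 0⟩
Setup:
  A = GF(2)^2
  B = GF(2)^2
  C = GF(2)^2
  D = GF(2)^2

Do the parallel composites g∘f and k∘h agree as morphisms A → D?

Answer: COMMUTES

Work:
Along f;g (path 1):
  e0=⟨1,0⟩ f~>⟨0,1⟩ g~>⟨1,0⟩
  e1=⟨0,1⟩ f~>⟨0,0⟩ g~>⟨0,0⟩
  ⟦path⟧₁ = ⟨1 0; 0 0⟩
Along h;k (path 2):
  e0=⟨1,0⟩ h~>⟨1,1⟩ k~>⟨1,0⟩
  e1=⟨0,1⟩ h~>⟨0,1⟩ k~>⟨0,0⟩
  ⟦path⟧₂ = ⟨1 0; 0 0⟩
Equal? YES — commutes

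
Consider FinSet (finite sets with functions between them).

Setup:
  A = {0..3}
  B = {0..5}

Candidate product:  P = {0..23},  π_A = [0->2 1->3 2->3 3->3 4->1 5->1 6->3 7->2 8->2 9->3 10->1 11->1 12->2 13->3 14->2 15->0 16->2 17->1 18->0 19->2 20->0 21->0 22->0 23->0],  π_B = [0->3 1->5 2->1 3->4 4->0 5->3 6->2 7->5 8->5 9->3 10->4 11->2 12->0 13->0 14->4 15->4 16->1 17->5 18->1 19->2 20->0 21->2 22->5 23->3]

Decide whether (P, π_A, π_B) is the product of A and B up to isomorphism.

|A|·|B| = 4·6 = 24;  |P| = 24
Check the pairing map k ↦ (π_A(k), π_B(k)):
  0 -> (2,3)
  1 -> (3,5)
  2 -> (3,1)
  3 -> (3,4)
  4 -> (1,0)
  5 -> (1,3)
  6 -> (3,2)
  7 -> (2,5)
  8 -> (2,5)  ✗ repeats pair of k=7
  9 -> (3,3)
  10 -> (1,4)
  11 -> (1,2)
  12 -> (2,0)
  13 -> (3,0)
  14 -> (2,4)
  15 -> (0,4)
  16 -> (2,1)
  17 -> (1,5)
  18 -> (0,1)
  19 -> (2,2)
  20 -> (0,0)
  21 -> (0,2)
  22 -> (0,5)
  23 -> (0,3)
distinct pairs in image: 23 / 24 needed
  → (2,5) hit at k=7 and k=8

Answer: NOT A VALID PRODUCT — duplicate pair at indices 8,7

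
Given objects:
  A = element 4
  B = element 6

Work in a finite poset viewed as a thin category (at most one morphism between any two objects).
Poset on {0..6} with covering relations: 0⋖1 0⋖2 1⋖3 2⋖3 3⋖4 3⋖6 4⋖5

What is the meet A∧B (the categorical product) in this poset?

Lower bounds of A=4 and B=6: {0,1,2,3}
  0 ⊑ 3
  1 ⊑ 3
  2 ⊑ 3
  3 ⊑ 3
glb = 3

Answer: A∧B = 3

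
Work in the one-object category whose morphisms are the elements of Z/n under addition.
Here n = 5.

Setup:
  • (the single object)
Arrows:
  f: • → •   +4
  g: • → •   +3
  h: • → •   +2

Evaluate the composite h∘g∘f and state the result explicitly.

Answer: +4

Work:
  0 +4≡4 +3≡2 +2≡4  (mod 5)
result: +4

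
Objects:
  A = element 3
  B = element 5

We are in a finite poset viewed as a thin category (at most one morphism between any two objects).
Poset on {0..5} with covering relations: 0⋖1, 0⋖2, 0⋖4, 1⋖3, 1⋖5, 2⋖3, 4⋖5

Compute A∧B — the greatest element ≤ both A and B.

Answer: A∧B = 1

Trace:
Common predecessors of 3,5: {0,1}
  0 ≤ 1
  1 ≤ 1
glb = 1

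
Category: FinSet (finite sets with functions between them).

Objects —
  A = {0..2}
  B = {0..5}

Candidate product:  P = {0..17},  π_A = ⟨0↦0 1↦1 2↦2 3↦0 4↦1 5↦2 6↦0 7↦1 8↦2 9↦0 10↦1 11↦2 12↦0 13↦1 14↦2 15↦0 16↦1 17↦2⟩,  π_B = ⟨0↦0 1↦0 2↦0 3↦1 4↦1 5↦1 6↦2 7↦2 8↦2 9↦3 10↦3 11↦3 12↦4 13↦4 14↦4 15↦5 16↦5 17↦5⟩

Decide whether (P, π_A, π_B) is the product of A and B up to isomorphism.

Answer: VALID PRODUCT

Trace:
|A|·|B| = 3·6 = 18;  |P| = 18
Check the pairing map k ↦ (π_A(k), π_B(k)):
  0 ↦ (0,0)
  1 ↦ (1,0)
  2 ↦ (2,0)
  3 ↦ (0,1)
  4 ↦ (1,1)
  5 ↦ (2,1)
  6 ↦ (0,2)
  7 ↦ (1,2)
  8 ↦ (2,2)
  9 ↦ (0,3)
  10 ↦ (1,3)
  11 ↦ (2,3)
  12 ↦ (0,4)
  13 ↦ (1,4)
  14 ↦ (2,4)
  15 ↦ (0,5)
  16 ↦ (1,5)
  17 ↦ (2,5)
distinct pairs in image: 18 / 18 needed
  → bijection onto A×B; projections well-typed.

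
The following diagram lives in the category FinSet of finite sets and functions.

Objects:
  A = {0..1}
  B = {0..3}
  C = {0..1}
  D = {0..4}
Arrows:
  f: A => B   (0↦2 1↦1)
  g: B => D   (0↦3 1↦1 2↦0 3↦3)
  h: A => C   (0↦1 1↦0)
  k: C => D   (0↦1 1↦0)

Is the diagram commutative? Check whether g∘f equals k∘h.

1) trace f;g:
  0 f=>2 g=>0
  1 f=>1 g=>1
  result₁ = (0↦0 1↦1)
2) trace h;k:
  0 h=>1 k=>0
  1 h=>0 k=>1
  result₂ = (0↦0 1↦1)
Equal? equal; square commutes

Answer: COMMUTES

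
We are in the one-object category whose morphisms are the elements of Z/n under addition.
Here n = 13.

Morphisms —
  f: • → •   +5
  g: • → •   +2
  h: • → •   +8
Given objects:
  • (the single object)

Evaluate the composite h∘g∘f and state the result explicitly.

Answer: +2

Trace:
  0 +5≡5 +2≡7 +8≡2  (mod 13)
result: +2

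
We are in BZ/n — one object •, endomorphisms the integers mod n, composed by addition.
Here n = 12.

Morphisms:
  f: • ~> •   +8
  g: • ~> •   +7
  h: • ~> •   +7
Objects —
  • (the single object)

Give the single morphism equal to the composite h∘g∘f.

Answer: +10

Work:
  0 +8≡8 +7≡3 +7≡10  (mod 12)
composite: +10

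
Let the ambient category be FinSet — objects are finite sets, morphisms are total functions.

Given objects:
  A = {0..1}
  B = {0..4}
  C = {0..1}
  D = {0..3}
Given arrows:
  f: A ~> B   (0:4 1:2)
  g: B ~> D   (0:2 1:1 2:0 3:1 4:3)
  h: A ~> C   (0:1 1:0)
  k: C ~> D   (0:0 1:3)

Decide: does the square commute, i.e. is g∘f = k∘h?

Along f;g (path 1):
  0 f~>4 g~>3
  1 f~>2 g~>0
  composite₁ = (0:3 1:0)
Along h;k (path 2):
  0 h~>1 k~>3
  1 h~>0 k~>0
  composite₂ = (0:3 1:0)
Equal? equal; square commutes

Answer: COMMUTES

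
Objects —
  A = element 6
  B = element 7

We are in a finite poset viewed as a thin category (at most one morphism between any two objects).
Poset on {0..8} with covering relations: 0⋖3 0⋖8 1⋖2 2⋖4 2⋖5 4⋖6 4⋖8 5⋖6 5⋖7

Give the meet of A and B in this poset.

Lower bounds of A=6 and B=7: {1,2,5}
  1 ⊑ 5
  2 ⊑ 5
  5 ⊑ 5
glb = 5

Answer: A∧B = 5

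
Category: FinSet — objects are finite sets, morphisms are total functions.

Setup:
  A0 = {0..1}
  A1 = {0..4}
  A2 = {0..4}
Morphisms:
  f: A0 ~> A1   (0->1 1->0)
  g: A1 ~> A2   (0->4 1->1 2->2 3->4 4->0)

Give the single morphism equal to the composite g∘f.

  0 f~>1 g~>1
  1 f~>0 g~>4
⟦path⟧: (0->1 1->4)

Answer: (0->1 1->4)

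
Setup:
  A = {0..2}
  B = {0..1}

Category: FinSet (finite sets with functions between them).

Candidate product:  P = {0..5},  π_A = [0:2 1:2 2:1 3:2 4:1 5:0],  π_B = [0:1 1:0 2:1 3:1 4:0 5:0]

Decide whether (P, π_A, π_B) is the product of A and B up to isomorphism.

|A|·|B| = 3·2 = 6;  |P| = 6
Check the pairing map k ↦ (π_A(k), π_B(k)):
  0 : (2,1)
  1 : (2,0)
  2 : (1,1)
  3 : (2,1)  ✗ repeats pair of k=0
  4 : (1,0)
  5 : (0,0)
distinct pairs in image: 5 / 6 needed
  → (2,1) hit at k=0 and k=3

Answer: NOT A VALID PRODUCT — duplicate pair at indices 3,0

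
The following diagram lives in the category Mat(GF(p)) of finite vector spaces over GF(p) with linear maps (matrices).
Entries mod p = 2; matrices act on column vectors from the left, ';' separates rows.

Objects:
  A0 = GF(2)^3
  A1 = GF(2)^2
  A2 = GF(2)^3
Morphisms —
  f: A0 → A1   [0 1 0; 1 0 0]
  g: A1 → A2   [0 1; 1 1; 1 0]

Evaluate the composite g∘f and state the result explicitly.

  e0=[1,0,0] f→[0,1] g→[1,1,0]
  e1=[0,1,0] f→[1,0] g→[0,1,1]
  e2=[0,0,1] f→[0,0] g→[0,0,0]
composite: [1 0 0; 1 1 0; 0 1 0]

Answer: [1 0 0; 1 1 0; 0 1 0]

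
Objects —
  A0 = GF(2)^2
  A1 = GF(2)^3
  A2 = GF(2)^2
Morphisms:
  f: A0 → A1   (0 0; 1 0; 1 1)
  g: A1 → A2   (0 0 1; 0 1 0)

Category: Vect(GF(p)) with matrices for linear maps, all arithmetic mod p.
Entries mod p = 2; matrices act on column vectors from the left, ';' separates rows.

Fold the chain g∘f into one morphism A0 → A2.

  e0=⟨1,0⟩ f→⟨0,1,1⟩ g→⟨1,1⟩
  e1=⟨0,1⟩ f→⟨0,0,1⟩ g→⟨1,0⟩
⟦path⟧: (1 1; 1 0)

Answer: (1 1; 1 0)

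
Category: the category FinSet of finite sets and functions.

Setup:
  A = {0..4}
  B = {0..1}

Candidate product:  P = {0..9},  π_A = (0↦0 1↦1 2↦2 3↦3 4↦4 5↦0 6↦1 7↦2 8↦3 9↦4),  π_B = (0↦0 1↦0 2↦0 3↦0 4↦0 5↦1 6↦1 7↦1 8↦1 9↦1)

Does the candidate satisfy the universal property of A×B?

|A|·|B| = 5·2 = 10;  |P| = 10
Check the pairing map k ↦ (π_A(k), π_B(k)):
  0 ↦ (0,0)
  1 ↦ (1,0)
  2 ↦ (2,0)
  3 ↦ (3,0)
  4 ↦ (4,0)
  5 ↦ (0,1)
  6 ↦ (1,1)
  7 ↦ (2,1)
  8 ↦ (3,1)
  9 ↦ (4,1)
distinct pairs in image: 10 / 10 needed
  → bijection onto A×B; projections well-typed.

Answer: VALID PRODUCT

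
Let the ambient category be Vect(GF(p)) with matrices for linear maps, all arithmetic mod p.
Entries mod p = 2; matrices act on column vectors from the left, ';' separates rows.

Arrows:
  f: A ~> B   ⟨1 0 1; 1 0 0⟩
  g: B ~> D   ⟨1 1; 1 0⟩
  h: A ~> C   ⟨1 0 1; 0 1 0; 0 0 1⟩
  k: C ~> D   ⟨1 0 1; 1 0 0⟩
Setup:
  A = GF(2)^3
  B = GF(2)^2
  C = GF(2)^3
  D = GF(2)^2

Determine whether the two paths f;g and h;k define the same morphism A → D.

Answer: DOES NOT COMMUTE

Work:
1) trace f;g:
  e0=(1,0,0) f~>(1,1) g~>(0,1)
  e1=(0,1,0) f~>(0,0) g~>(0,0)
  e2=(0,0,1) f~>(1,0) g~>(1,1)
  composite₁ = ⟨0 0 1; 1 0 1⟩
2) trace h;k:
  e0=(1,0,0) h~>(1,0,0) k~>(1,1)
  e1=(0,1,0) h~>(0,1,0) k~>(0,0)
  e2=(0,0,1) h~>(1,0,1) k~>(0,1)
  composite₂ = ⟨1 0 0; 1 0 1⟩
Equal? differ; not commutative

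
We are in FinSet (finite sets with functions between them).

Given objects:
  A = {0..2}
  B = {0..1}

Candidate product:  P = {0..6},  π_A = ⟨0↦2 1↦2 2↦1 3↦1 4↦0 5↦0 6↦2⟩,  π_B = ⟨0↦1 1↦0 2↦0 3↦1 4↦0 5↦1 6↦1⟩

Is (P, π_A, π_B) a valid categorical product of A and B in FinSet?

Answer: NOT A VALID PRODUCT — |P|=7 ≠ |A|·|B|=6

Work:
|A|·|B| = 3·2 = 6;  |P| = 7
  → cardinalities differ; no bijection possible.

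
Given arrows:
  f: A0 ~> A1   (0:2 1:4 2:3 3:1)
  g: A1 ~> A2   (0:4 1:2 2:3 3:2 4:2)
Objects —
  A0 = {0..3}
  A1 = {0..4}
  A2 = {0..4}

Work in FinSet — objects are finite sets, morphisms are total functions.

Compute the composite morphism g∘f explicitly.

  0 f~>2 g~>3
  1 f~>4 g~>2
  2 f~>3 g~>2
  3 f~>1 g~>2
result: (0:3 1:2 2:2 3:2)

Answer: (0:3 1:2 2:2 3:2)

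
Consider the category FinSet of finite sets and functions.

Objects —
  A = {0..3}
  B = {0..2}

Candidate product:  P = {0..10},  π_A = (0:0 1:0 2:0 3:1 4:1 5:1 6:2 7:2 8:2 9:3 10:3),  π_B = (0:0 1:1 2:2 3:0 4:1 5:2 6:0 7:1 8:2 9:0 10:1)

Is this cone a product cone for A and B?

|A|·|B| = 4·3 = 12;  |P| = 11
  → cardinalities differ; no bijection possible.

Answer: NOT A VALID PRODUCT — |P|=11 ≠ |A|·|B|=12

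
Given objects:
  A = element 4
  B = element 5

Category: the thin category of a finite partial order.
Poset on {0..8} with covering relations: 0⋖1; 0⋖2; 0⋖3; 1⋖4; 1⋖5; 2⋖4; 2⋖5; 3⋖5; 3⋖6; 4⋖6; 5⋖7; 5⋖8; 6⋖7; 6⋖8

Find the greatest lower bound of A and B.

Answer: NO MEET EXISTS

Trace:
{x : x≤A ∧ x≤B} = {0,1,2}  (A=4, B=5)
  maximal lower bounds 1 and 2 are incomparable: neither 1≤2 nor 2≤1
→ no greatest lower bound exists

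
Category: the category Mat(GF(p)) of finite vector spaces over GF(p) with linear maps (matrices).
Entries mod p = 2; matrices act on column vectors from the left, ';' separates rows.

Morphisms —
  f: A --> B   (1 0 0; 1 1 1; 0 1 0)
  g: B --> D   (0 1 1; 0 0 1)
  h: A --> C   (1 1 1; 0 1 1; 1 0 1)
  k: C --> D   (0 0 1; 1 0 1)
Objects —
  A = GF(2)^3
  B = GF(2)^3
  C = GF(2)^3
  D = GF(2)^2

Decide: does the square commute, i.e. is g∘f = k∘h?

Answer: COMMUTES

Trace:
Path 1 = f;g:
  e0=⟨1,0,0⟩ f-->⟨1,1,0⟩ g-->⟨1,0⟩
  e1=⟨0,1,0⟩ f-->⟨0,1,1⟩ g-->⟨0,1⟩
  e2=⟨0,0,1⟩ f-->⟨0,1,0⟩ g-->⟨1,0⟩
  composite₁ = (1 0 1; 0 1 0)
Path 2 = h;k:
  e0=⟨1,0,0⟩ h-->⟨1,0,1⟩ k-->⟨1,0⟩
  e1=⟨0,1,0⟩ h-->⟨1,1,0⟩ k-->⟨0,1⟩
  e2=⟨0,0,1⟩ h-->⟨1,1,1⟩ k-->⟨1,0⟩
  composite₂ = (1 0 1; 0 1 0)
Equal? same morphism ✓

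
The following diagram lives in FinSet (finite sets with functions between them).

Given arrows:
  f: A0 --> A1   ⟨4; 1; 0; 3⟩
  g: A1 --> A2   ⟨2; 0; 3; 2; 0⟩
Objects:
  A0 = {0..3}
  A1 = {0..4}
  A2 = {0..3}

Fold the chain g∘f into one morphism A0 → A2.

  0 f-->4 g-->0
  1 f-->1 g-->0
  2 f-->0 g-->2
  3 f-->3 g-->2
composite: ⟨0; 0; 2; 2⟩

Answer: ⟨0; 0; 2; 2⟩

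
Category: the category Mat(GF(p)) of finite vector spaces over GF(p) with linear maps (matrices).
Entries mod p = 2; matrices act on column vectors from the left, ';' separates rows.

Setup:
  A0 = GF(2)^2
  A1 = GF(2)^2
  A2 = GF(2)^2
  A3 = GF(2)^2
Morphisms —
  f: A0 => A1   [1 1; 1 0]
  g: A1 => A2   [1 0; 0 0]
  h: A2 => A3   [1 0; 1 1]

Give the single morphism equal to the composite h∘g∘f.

Answer: [1 1; 1 1]

Trace:
  e0=(1,0) f=>(1,1) g=>(1,0) h=>(1,1)
  e1=(0,1) f=>(1,0) g=>(1,0) h=>(1,1)
⟦path⟧: [1 1; 1 1]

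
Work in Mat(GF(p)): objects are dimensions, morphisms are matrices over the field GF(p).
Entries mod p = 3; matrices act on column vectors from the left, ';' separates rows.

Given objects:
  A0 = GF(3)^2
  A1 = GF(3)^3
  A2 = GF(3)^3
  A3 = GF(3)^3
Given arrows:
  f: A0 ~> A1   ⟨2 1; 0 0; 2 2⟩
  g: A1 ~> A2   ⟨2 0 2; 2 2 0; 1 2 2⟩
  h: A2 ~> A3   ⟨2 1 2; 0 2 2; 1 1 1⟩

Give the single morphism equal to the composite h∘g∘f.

Answer: ⟨2 0; 2 2; 0 1⟩

Trace:
  e0=[1,0] f~>[2,0,2] g~>[2,1,0] h~>[2,2,0]
  e1=[0,1] f~>[1,0,2] g~>[0,2,2] h~>[0,2,1]
⟦path⟧: ⟨2 0; 2 2; 0 1⟩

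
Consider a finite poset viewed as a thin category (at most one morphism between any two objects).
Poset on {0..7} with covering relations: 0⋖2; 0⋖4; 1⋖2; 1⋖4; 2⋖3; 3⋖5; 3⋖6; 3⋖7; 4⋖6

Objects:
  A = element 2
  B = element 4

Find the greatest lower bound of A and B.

{x : x⊑A ∧ x⊑B} = {0,1}  (A=2, B=4)
  maximal lower bounds 0 and 1 are incomparable: neither 0⊑1 nor 1⊑0
→ no greatest lower bound exists

Answer: NO MEET EXISTS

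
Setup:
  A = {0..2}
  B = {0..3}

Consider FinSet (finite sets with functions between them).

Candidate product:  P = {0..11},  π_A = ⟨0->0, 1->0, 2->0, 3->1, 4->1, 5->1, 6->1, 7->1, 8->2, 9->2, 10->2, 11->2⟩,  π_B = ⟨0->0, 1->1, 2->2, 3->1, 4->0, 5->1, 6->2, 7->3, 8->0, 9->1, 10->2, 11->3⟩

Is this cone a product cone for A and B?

|A|·|B| = 3·4 = 12;  |P| = 12
Check the pairing map k ↦ (π_A(k), π_B(k)):
  0 -> (0,0)
  1 -> (0,1)
  2 -> (0,2)
  3 -> (1,1)
  4 -> (1,0)
  5 -> (1,1)  ✗ repeats pair of k=3
  6 -> (1,2)
  7 -> (1,3)
  8 -> (2,0)
  9 -> (2,1)
  10 -> (2,2)
  11 -> (2,3)
distinct pairs in image: 11 / 12 needed
  → (1,1) hit at k=3 and k=5

Answer: NOT A VALID PRODUCT — duplicate pair at indices 5,3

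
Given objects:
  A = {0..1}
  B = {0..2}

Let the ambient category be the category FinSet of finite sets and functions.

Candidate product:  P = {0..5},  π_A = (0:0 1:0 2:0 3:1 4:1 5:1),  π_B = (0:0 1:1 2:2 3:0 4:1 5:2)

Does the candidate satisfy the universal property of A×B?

Answer: VALID PRODUCT

Work:
|A|·|B| = 2·3 = 6;  |P| = 6
Check the pairing map k ↦ (π_A(k), π_B(k)):
  0 : (0,0)
  1 : (0,1)
  2 : (0,2)
  3 : (1,0)
  4 : (1,1)
  5 : (1,2)
distinct pairs in image: 6 / 6 needed
  → bijection onto A×B; projections well-typed.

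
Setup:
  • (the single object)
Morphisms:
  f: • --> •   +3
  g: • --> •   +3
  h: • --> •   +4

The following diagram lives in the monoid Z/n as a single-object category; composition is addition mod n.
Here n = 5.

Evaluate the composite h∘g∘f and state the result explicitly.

Answer: +0

Derivation:
  0 +3≡3 +3≡1 +4≡0  (mod 5)
composite: +0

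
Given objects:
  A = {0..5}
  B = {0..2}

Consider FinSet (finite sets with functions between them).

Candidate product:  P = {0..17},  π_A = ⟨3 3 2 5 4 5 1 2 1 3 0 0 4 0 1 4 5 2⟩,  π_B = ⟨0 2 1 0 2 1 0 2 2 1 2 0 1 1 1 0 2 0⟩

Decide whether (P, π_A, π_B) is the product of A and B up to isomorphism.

|A|·|B| = 6·3 = 18;  |P| = 18
Check the pairing map k ↦ (π_A(k), π_B(k)):
  0 ↦ (3,0)
  1 ↦ (3,2)
  2 ↦ (2,1)
  3 ↦ (5,0)
  4 ↦ (4,2)
  5 ↦ (5,1)
  6 ↦ (1,0)
  7 ↦ (2,2)
  8 ↦ (1,2)
  9 ↦ (3,1)
  10 ↦ (0,2)
  11 ↦ (0,0)
  12 ↦ (4,1)
  13 ↦ (0,1)
  14 ↦ (1,1)
  15 ↦ (4,0)
  16 ↦ (5,2)
  17 ↦ (2,0)
distinct pairs in image: 18 / 18 needed
  → bijection onto A×B; projections well-typed.

Answer: VALID PRODUCT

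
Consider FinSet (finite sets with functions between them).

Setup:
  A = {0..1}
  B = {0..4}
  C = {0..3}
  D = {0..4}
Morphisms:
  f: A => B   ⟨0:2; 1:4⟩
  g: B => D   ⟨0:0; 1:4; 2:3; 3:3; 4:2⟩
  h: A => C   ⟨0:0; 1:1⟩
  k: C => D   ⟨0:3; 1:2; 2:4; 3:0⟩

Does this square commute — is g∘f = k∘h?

Answer: COMMUTES

Derivation:
Path 1 = f;g:
  0 f=>2 g=>3
  1 f=>4 g=>2
  composite₁ = ⟨0:3; 1:2⟩
Path 2 = h;k:
  0 h=>0 k=>3
  1 h=>1 k=>2
  composite₂ = ⟨0:3; 1:2⟩
Equal? YES — commutes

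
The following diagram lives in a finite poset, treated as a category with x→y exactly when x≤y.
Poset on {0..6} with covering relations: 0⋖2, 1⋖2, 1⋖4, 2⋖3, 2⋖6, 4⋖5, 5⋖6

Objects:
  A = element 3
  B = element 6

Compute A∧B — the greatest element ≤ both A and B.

Answer: A∧B = 2

Derivation:
{x : x≤A ∧ x≤B} = {0,1,2}  (A=3, B=6)
  0 ≤ 2
  1 ≤ 2
  2 ≤ 2
glb = 2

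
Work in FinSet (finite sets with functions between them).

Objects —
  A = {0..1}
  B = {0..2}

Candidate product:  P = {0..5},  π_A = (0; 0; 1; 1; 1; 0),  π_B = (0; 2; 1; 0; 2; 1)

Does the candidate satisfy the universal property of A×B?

|A|·|B| = 2·3 = 6;  |P| = 6
Check the pairing map k ↦ (π_A(k), π_B(k)):
  0 -> (0,0)
  1 -> (0,2)
  2 -> (1,1)
  3 -> (1,0)
  4 -> (1,2)
  5 -> (0,1)
distinct pairs in image: 6 / 6 needed
  → bijection onto A×B; projections well-typed.

Answer: VALID PRODUCT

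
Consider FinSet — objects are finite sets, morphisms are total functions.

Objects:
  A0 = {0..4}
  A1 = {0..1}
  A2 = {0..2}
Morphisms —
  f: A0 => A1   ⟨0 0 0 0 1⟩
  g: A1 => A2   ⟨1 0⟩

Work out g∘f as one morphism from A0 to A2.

Answer: ⟨1 1 1 1 0⟩

Derivation:
  0 f=>0 g=>1
  1 f=>0 g=>1
  2 f=>0 g=>1
  3 f=>0 g=>1
  4 f=>1 g=>0
result: ⟨1 1 1 1 0⟩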